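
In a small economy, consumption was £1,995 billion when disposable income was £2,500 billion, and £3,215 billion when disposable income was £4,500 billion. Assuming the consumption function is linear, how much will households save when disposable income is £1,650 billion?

S = 173.5

MPC = (3215 − 1995)/(4500 − 2500) = 1220/2000 = 0.61
a = 1995 − 0.61(2500) = 1995 − 1525 = 470
C = 470 + 0.61(1650) = 1476.5
S = 1650 − 1476.5 = 173.5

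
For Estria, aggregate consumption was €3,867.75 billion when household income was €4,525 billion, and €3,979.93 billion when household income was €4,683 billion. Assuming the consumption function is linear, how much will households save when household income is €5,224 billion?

MPC = (3979.93 − 3867.75)/(4683 − 4525) = 112.18/158 = 0.71
a = 3867.75 − 0.71(4525) = 3867.75 − 3212.75 = 655
C = 655 + 0.71(5224) = 4364.04
S = 5224 − 4364.04 = 859.96

S = 859.96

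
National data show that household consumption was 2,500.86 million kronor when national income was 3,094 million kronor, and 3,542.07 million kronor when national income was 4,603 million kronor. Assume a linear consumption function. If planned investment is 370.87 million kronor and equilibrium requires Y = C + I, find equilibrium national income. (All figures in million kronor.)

Y = 2377

MPC = (3542.07 − 2500.86)/(4603 − 3094) = 1041.21/1509 = 0.69
a = 2500.86 − 0.69(3094) = 366
Equilibrium: Y = 366 + 0.69Y + 370.87
0.31Y = 736.87, so Y = 736.87/0.31 = 2377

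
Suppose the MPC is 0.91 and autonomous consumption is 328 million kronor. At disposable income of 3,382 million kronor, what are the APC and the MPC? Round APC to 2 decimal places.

APC = 1.01; MPC = 0.91

MPC = 0.91 (the slope of the consumption function)
C = 328 + 0.91(3382) = 3405.62, so APC = 3405.62/3382 = 1.01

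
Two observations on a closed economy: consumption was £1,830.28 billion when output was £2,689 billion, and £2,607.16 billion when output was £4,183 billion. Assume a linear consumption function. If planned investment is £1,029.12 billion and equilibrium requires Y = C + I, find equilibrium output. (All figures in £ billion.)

MPC = (2607.16 − 1830.28)/(4183 − 2689) = 776.88/1494 = 0.52
a = 1830.28 − 0.52(2689) = 432
Equilibrium: Y = 432 + 0.52Y + 1029.12
0.48Y = 1461.12, so Y = 1461.12/0.48 = 3044

Y = 3044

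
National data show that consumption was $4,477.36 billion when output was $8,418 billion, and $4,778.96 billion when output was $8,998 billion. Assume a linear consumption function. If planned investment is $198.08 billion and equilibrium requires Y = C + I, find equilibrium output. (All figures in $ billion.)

Y = 621

MPC = (4778.96 − 4477.36)/(8998 − 8418) = 301.6/580 = 0.52
a = 4477.36 − 0.52(8418) = 100
Equilibrium: Y = 100 + 0.52Y + 198.08
0.48Y = 298.08, so Y = 298.08/0.48 = 621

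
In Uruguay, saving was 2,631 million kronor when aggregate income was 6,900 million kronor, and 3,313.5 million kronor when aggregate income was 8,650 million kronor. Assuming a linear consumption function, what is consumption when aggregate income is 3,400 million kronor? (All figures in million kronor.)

C = 2134

MPS = ΔS/ΔY = (3313.5 − 2631)/(8650 − 6900) = 682.5/1750 = 0.39
MPC = 1 − MPS = 0.61
Autonomous saving = 2631 − 0.39(6900) = -60, so a = 60
C = 60 + 0.61(3400) = 60 + 2074 = 2134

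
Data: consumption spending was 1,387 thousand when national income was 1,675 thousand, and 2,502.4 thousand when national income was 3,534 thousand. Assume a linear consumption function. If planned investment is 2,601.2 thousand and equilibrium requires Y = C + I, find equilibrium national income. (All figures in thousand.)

Y = 7458

MPC = (2502.4 − 1387)/(3534 − 1675) = 1115.4/1859 = 0.6
a = 1387 − 0.6(1675) = 382
Equilibrium: Y = 382 + 0.6Y + 2601.2
0.4Y = 2983.2, so Y = 2983.2/0.4 = 7458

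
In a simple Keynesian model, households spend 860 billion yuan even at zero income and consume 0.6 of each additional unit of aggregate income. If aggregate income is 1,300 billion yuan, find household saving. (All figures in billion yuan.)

S = -340

C = 860 + 0.6(1300) = 860 + 780 = 1640
S = Y − C = 1300 − 1640 = -340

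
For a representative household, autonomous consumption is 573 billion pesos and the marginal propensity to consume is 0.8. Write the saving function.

S = -573 + 0.2Y

S = Y − C = Y − (573 + 0.8Y) = -573 + (1 − 0.8)Y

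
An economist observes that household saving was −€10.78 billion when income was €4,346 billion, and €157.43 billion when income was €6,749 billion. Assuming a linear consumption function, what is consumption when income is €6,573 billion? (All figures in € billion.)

C = 6427.89

MPS = ΔS/ΔY = (157.43 − (-10.78))/(6749 − 4346) = 168.21/2403 = 0.07
MPC = 1 − MPS = 0.93
Autonomous saving = -10.78 − 0.07(4346) = -315, so a = 315
C = 315 + 0.93(6573) = 315 + 6112.89 = 6427.89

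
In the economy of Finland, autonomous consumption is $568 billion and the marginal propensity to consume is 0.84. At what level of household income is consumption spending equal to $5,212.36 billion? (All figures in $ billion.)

Y = 5529

568 + 0.84Y = 5212.36
0.84Y = 4644.36, so Y = 4644.36/0.84 = 5529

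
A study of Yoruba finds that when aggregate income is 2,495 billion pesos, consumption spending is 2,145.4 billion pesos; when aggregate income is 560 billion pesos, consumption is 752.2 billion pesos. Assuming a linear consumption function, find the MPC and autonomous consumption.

MPC = ΔC/ΔY = (2145.4 − 752.2)/(2495 − 560) = 1393.2/1935 = 0.72
a = C − MPC·Y = 752.2 − 0.72(560) = 752.2 − 403.2 = 349

MPC = 0.72; a = 349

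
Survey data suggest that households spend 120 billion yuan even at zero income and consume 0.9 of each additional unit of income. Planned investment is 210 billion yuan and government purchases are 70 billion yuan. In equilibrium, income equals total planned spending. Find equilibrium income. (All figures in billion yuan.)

Y = 4000

Y = C + I + G = 120 + 0.9Y + 210 + 70
Y − 0.9Y = 400
0.1Y = 400, so Y = 400/0.1 = 4000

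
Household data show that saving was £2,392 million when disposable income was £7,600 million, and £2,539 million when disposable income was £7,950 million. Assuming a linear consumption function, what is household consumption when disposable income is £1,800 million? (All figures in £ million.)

C = 1844

MPS = ΔS/ΔY = (2539 − 2392)/(7950 − 7600) = 147/350 = 0.42
MPC = 1 − MPS = 0.58
Autonomous saving = 2392 − 0.42(7600) = -800, so a = 800
C = 800 + 0.58(1800) = 800 + 1044 = 1844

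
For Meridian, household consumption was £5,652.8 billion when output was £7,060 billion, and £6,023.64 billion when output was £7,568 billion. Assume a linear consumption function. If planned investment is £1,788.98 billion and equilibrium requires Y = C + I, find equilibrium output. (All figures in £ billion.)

Y = 8474

MPC = (6023.64 − 5652.8)/(7568 − 7060) = 370.84/508 = 0.73
a = 5652.8 − 0.73(7060) = 499
Equilibrium: Y = 499 + 0.73Y + 1788.98
0.27Y = 2287.98, so Y = 2287.98/0.27 = 8474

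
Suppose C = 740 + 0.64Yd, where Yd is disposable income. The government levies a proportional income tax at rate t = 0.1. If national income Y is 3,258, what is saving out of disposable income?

S = 315.592

Yd = (1 − 0.1)(3258) = 0.9(3258) = 2932.2
C = 740 + 0.64(2932.2) = 740 + 1876.608 = 2616.608
S = Yd − C = 2932.2 − 2616.608 = 315.592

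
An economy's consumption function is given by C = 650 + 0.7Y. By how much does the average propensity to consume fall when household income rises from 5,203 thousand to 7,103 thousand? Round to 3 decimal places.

At Y = 5203: C = 650 + 0.7(5203) = 4292.1, APC = 4292.1/5203 = 0.8249
At Y = 7103: C = 5622.1, APC = 5622.1/7103 = 0.7915
Fall in APC = 0.8249 − 0.7915 = 0.0334 ≈ 0.033

ΔAPC = 0.033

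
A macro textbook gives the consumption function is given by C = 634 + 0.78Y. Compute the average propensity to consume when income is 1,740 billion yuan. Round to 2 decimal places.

APC = 1.14

C = 634 + 0.78(1740) = 1991.2
APC = C/Y = 1991.2/1740 = 1.14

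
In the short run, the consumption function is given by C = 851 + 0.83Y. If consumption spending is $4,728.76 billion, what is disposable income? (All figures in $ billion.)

Y = 4672

851 + 0.83Y = 4728.76
0.83Y = 3877.76, so Y = 3877.76/0.83 = 4672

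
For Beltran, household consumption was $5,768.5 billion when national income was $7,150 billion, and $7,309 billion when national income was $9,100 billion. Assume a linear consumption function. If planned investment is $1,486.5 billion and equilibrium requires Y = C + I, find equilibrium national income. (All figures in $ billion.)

Y = 7650

MPC = (7309 − 5768.5)/(9100 − 7150) = 1540.5/1950 = 0.79
a = 5768.5 − 0.79(7150) = 120
Equilibrium: Y = 120 + 0.79Y + 1486.5
0.21Y = 1606.5, so Y = 1606.5/0.21 = 7650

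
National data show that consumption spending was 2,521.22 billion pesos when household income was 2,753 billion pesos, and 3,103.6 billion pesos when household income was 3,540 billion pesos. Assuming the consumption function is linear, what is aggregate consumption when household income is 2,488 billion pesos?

MPC = (3103.6 − 2521.22)/(3540 − 2753) = 582.38/787 = 0.74
a = 2521.22 − 0.74(2753) = 2521.22 − 2037.22 = 484
C = 484 + 0.74(2488) = 484 + 1841.12 = 2325.12

C = 2325.12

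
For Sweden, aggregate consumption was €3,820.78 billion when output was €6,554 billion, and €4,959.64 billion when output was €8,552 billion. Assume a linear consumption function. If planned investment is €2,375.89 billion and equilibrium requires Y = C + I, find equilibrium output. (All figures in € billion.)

MPC = (4959.64 − 3820.78)/(8552 − 6554) = 1138.86/1998 = 0.57
a = 3820.78 − 0.57(6554) = 85
Equilibrium: Y = 85 + 0.57Y + 2375.89
0.43Y = 2460.89, so Y = 2460.89/0.43 = 5723

Y = 5723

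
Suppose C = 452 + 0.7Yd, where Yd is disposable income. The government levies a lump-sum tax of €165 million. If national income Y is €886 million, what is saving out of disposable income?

S = -235.7

Yd = Y − T = 886 − 165 = 721
C = 452 + 0.7(721) = 452 + 504.7 = 956.7
S = Yd − C = 721 − 956.7 = -235.7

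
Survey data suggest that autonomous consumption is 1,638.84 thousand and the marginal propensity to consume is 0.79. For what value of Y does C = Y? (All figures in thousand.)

At break-even, C = Y: 1638.84 + 0.79Y = Y
0.21Y = 1638.84, so Y = 1638.84/0.21 = 7804

Y = 7804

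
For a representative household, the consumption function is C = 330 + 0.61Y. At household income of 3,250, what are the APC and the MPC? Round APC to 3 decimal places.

MPC = 0.61 (the slope of the consumption function)
C = 330 + 0.61(3250) = 2312.5, so APC = 2312.5/3250 = 0.712

APC = 0.712; MPC = 0.61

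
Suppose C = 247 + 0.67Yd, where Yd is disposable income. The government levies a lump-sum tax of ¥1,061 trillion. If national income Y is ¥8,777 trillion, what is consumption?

C = 5416.72

Yd = Y − T = 8777 − 1061 = 7716
C = 247 + 0.67(7716) = 247 + 5169.72 = 5416.72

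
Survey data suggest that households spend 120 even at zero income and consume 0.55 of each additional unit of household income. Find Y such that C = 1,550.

Y = 2600

120 + 0.55Y = 1550
0.55Y = 1430, so Y = 1430/0.55 = 2600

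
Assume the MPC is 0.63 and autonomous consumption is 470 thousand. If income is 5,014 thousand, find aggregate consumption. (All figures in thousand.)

C = 470 + 0.63(5014) = 470 + 3158.82 = 3628.82

C = 3628.82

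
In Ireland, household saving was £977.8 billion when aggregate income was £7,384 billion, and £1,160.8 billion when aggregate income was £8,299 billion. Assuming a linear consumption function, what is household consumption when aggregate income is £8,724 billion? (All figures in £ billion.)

C = 7478.2

MPS = ΔS/ΔY = (1160.8 − 977.8)/(8299 − 7384) = 183/915 = 0.2
MPC = 1 − MPS = 0.8
Autonomous saving = 977.8 − 0.2(7384) = -499, so a = 499
C = 499 + 0.8(8724) = 499 + 6979.2 = 7478.2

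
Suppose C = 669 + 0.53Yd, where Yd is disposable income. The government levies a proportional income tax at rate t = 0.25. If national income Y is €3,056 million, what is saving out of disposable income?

S = 408.24

Yd = (1 − 0.25)(3056) = 0.75(3056) = 2292
C = 669 + 0.53(2292) = 669 + 1214.76 = 1883.76
S = Yd − C = 2292 − 1883.76 = 408.24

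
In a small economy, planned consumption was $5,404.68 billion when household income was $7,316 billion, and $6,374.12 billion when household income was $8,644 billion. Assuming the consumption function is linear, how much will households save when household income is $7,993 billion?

S = 2094.11

MPC = (6374.12 − 5404.68)/(8644 − 7316) = 969.44/1328 = 0.73
a = 5404.68 − 0.73(7316) = 5404.68 − 5340.68 = 64
C = 64 + 0.73(7993) = 5898.89
S = 7993 − 5898.89 = 2094.11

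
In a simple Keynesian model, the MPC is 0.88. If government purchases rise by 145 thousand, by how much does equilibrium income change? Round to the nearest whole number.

ΔY ≈ 1208

The multiplier is 1/(1 − MPC) = 1/0.12.
ΔY = 145/0.12 = 1208.33 ≈ 1208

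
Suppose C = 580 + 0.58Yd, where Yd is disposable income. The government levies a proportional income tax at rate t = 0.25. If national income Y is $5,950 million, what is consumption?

Yd = (1 − 0.25)(5950) = 0.75(5950) = 4462.5
C = 580 + 0.58(4462.5) = 580 + 2588.25 = 3168.25

C = 3168.25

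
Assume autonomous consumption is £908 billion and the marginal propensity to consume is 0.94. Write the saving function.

S = Y − C = Y − (908 + 0.94Y) = -908 + (1 − 0.94)Y

S = -908 + 0.06Y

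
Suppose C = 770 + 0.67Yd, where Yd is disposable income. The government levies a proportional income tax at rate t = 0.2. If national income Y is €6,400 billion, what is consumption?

C = 4200.4

Yd = (1 − 0.2)(6400) = 0.8(6400) = 5120
C = 770 + 0.67(5120) = 770 + 3430.4 = 4200.4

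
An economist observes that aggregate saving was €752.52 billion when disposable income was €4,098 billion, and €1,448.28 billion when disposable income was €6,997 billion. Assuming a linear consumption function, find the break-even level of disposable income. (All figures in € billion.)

MPS = ΔS/ΔY = (1448.28 − 752.52)/(6997 − 4098) = 695.76/2899 = 0.24
MPC = 1 − MPS = 0.76
From S(4098) = 752.52: −a + 0.24(4098) = 752.52, so a = 983.52 − 752.52 = 231
Break-even (S = 0): Y = a/MPS = 231/0.24 = 962.5

Y = 962.5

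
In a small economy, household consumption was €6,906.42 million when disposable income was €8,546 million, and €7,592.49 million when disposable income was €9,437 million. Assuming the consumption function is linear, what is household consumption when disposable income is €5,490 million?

MPC = (7592.49 − 6906.42)/(9437 − 8546) = 686.07/891 = 0.77
a = 6906.42 − 0.77(8546) = 6906.42 − 6580.42 = 326
C = 326 + 0.77(5490) = 326 + 4227.3 = 4553.3

C = 4553.3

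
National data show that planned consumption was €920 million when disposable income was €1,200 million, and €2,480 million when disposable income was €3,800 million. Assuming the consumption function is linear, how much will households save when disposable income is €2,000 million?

MPC = (2480 − 920)/(3800 − 1200) = 1560/2600 = 0.6
a = 920 − 0.6(1200) = 920 − 720 = 200
C = 200 + 0.6(2000) = 1400
S = 2000 − 1400 = 600

S = 600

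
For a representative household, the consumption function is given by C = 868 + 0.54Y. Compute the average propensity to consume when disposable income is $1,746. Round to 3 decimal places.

C = 868 + 0.54(1746) = 1810.84
APC = C/Y = 1810.84/1746 = 1.037

APC = 1.037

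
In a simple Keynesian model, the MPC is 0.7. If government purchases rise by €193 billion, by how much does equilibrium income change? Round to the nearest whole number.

ΔY ≈ 643

The multiplier is 1/(1 − MPC) = 1/0.3.
ΔY = 193/0.3 = 643.33 ≈ 643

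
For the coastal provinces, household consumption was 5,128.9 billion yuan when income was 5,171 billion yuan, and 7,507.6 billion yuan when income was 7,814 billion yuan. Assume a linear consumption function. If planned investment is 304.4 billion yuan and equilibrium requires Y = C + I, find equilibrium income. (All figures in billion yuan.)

MPC = (7507.6 − 5128.9)/(7814 − 5171) = 2378.7/2643 = 0.9
a = 5128.9 − 0.9(5171) = 475
Equilibrium: Y = 475 + 0.9Y + 304.4
0.1Y = 779.4, so Y = 779.4/0.1 = 7794

Y = 7794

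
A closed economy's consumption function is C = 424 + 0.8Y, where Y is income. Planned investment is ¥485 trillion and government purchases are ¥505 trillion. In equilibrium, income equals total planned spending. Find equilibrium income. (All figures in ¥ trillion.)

Y = 7070

Y = C + I + G = 424 + 0.8Y + 485 + 505
Y − 0.8Y = 1414
0.2Y = 1414, so Y = 1414/0.2 = 7070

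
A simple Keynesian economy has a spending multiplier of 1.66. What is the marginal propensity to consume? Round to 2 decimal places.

k = 1/(1 − MPC), so 1 − MPC = 1/k = 1/1.66 = 0.6024
MPC = 1 − 0.6024 = 0.40

MPC = 0.40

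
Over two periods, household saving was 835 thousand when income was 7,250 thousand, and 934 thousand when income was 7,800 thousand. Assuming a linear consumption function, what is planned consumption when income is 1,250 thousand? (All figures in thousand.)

MPS = ΔS/ΔY = (934 − 835)/(7800 − 7250) = 99/550 = 0.18
MPC = 1 − MPS = 0.82
Autonomous saving = 835 − 0.18(7250) = -470, so a = 470
C = 470 + 0.82(1250) = 470 + 1025 = 1495

C = 1495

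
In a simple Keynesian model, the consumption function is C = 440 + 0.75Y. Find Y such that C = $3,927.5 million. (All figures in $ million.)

440 + 0.75Y = 3927.5
0.75Y = 3487.5, so Y = 3487.5/0.75 = 4650

Y = 4650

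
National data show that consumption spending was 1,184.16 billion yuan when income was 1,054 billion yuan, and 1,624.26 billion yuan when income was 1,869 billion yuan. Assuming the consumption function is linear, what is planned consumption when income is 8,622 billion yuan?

MPC = (1624.26 − 1184.16)/(1869 − 1054) = 440.1/815 = 0.54
a = 1184.16 − 0.54(1054) = 1184.16 − 569.16 = 615
C = 615 + 0.54(8622) = 615 + 4655.88 = 5270.88

C = 5270.88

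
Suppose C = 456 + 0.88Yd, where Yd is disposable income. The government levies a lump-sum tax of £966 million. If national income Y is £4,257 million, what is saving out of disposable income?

S = -61.08

Yd = Y − T = 4257 − 966 = 3291
C = 456 + 0.88(3291) = 456 + 2896.08 = 3352.08
S = Yd − C = 3291 − 3352.08 = -61.08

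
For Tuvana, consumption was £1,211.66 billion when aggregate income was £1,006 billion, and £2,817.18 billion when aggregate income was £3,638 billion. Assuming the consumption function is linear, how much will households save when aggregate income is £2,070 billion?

S = 209.3

MPC = (2817.18 − 1211.66)/(3638 − 1006) = 1605.52/2632 = 0.61
a = 1211.66 − 0.61(1006) = 1211.66 − 613.66 = 598
C = 598 + 0.61(2070) = 1860.7
S = 2070 − 1860.7 = 209.3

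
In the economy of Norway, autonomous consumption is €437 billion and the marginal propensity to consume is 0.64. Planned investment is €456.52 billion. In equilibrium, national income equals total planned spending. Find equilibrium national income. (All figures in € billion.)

Y = C + I = 437 + 0.64Y + 456.52
Y − 0.64Y = 893.52
0.36Y = 893.52, so Y = 893.52/0.36 = 2482

Y = 2482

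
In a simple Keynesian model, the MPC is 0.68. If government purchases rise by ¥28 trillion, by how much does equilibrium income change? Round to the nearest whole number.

ΔY ≈ 88

The multiplier is 1/(1 − MPC) = 1/0.32.
ΔY = 28/0.32 = 87.50 ≈ 88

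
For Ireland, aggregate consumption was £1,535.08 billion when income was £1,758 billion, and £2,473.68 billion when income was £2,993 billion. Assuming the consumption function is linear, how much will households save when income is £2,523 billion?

MPC = (2473.68 − 1535.08)/(2993 − 1758) = 938.6/1235 = 0.76
a = 1535.08 − 0.76(1758) = 1535.08 − 1336.08 = 199
C = 199 + 0.76(2523) = 2116.48
S = 2523 − 2116.48 = 406.52

S = 406.52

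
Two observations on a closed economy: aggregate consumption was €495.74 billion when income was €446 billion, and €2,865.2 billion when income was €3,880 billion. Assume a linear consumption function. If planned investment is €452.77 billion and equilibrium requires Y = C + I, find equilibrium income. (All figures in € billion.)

MPC = (2865.2 − 495.74)/(3880 − 446) = 2369.46/3434 = 0.69
a = 495.74 − 0.69(446) = 188
Equilibrium: Y = 188 + 0.69Y + 452.77
0.31Y = 640.77, so Y = 640.77/0.31 = 2067

Y = 2067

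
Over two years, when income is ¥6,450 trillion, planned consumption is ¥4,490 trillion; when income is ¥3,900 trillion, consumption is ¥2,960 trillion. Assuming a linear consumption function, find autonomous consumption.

MPC = ΔC/ΔY = (4490 − 2960)/(6450 − 3900) = 1530/2550 = 0.6
a = C − MPC·Y = 2960 − 0.6(3900) = 2960 − 2340 = 620

a = 620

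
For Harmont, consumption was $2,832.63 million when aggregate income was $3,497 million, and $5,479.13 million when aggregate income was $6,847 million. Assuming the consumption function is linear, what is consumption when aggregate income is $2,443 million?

C = 1999.97

MPC = (5479.13 − 2832.63)/(6847 − 3497) = 2646.5/3350 = 0.79
a = 2832.63 − 0.79(3497) = 2832.63 − 2762.63 = 70
C = 70 + 0.79(2443) = 70 + 1929.97 = 1999.97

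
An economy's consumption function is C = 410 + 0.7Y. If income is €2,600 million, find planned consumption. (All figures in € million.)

C = 410 + 0.7(2600) = 410 + 1820 = 2230

C = 2230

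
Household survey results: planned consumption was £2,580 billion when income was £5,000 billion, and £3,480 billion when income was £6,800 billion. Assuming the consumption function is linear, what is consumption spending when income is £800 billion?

MPC = (3480 − 2580)/(6800 − 5000) = 900/1800 = 0.5
a = 2580 − 0.5(5000) = 2580 − 2500 = 80
C = 80 + 0.5(800) = 80 + 400 = 480

C = 480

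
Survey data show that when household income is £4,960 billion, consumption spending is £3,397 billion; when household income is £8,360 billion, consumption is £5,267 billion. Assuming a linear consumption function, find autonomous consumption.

MPC = ΔC/ΔY = (5267 − 3397)/(8360 − 4960) = 1870/3400 = 0.55
a = C − MPC·Y = 3397 − 0.55(4960) = 3397 − 2728 = 669

a = 669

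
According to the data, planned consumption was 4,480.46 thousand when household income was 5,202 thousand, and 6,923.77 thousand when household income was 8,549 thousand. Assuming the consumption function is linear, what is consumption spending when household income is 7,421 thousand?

C = 6100.33

MPC = (6923.77 − 4480.46)/(8549 − 5202) = 2443.31/3347 = 0.73
a = 4480.46 − 0.73(5202) = 4480.46 − 3797.46 = 683
C = 683 + 0.73(7421) = 683 + 5417.33 = 6100.33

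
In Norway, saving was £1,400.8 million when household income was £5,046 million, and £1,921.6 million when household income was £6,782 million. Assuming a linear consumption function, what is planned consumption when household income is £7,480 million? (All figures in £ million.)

C = 5349

MPS = ΔS/ΔY = (1921.6 − 1400.8)/(6782 − 5046) = 520.8/1736 = 0.3
MPC = 1 − MPS = 0.7
Autonomous saving = 1400.8 − 0.3(5046) = -113, so a = 113
C = 113 + 0.7(7480) = 113 + 5236 = 5349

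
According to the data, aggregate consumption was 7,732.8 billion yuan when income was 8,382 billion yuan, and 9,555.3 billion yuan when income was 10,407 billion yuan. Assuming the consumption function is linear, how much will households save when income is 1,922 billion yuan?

S = 3.2

MPC = (9555.3 − 7732.8)/(10407 − 8382) = 1822.5/2025 = 0.9
a = 7732.8 − 0.9(8382) = 7732.8 − 7543.8 = 189
C = 189 + 0.9(1922) = 1918.8
S = 1922 − 1918.8 = 3.2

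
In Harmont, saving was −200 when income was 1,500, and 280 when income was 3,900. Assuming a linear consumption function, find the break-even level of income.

MPS = ΔS/ΔY = (280 − (-200))/(3900 − 1500) = 480/2400 = 0.2
MPC = 1 − MPS = 0.8
From S(1500) = -200: −a + 0.2(1500) = -200, so a = 300 − (-200) = 500
Break-even (S = 0): Y = a/MPS = 500/0.2 = 2500

Y = 2500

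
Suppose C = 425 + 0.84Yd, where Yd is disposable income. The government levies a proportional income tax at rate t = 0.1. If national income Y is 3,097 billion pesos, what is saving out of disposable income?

Yd = (1 − 0.1)(3097) = 0.9(3097) = 2787.3
C = 425 + 0.84(2787.3) = 425 + 2341.332 = 2766.332
S = Yd − C = 2787.3 − 2766.332 = 20.968

S = 20.968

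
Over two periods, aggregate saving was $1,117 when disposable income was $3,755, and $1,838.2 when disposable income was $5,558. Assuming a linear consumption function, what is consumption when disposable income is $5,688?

C = 3797.8

MPS = ΔS/ΔY = (1838.2 − 1117)/(5558 − 3755) = 721.2/1803 = 0.4
MPC = 1 − MPS = 0.6
Autonomous saving = 1117 − 0.4(3755) = -385, so a = 385
C = 385 + 0.6(5688) = 385 + 3412.8 = 3797.8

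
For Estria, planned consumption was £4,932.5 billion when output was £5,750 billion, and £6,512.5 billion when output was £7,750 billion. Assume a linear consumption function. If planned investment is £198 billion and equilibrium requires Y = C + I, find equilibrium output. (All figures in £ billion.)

Y = 2800

MPC = (6512.5 − 4932.5)/(7750 − 5750) = 1580/2000 = 0.79
a = 4932.5 − 0.79(5750) = 390
Equilibrium: Y = 390 + 0.79Y + 198
0.21Y = 588, so Y = 588/0.21 = 2800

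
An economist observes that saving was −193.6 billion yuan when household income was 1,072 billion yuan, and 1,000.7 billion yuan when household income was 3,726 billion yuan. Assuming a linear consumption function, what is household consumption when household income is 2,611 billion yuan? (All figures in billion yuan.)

MPS = ΔS/ΔY = (1000.7 − (-193.6))/(3726 − 1072) = 1194.3/2654 = 0.45
MPC = 1 − MPS = 0.55
Autonomous saving = -193.6 − 0.45(1072) = -676, so a = 676
C = 676 + 0.55(2611) = 676 + 1436.05 = 2112.05

C = 2112.05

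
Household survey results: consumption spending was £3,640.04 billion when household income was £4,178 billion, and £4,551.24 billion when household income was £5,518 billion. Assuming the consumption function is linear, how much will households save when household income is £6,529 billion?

MPC = (4551.24 − 3640.04)/(5518 − 4178) = 911.2/1340 = 0.68
a = 3640.04 − 0.68(4178) = 3640.04 − 2841.04 = 799
C = 799 + 0.68(6529) = 5238.72
S = 6529 − 5238.72 = 1290.28

S = 1290.28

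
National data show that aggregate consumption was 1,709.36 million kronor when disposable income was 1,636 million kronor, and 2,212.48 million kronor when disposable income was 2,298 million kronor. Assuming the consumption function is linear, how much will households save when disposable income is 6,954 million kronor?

S = 1202.96

MPC = (2212.48 − 1709.36)/(2298 − 1636) = 503.12/662 = 0.76
a = 1709.36 − 0.76(1636) = 1709.36 − 1243.36 = 466
C = 466 + 0.76(6954) = 5751.04
S = 6954 − 5751.04 = 1202.96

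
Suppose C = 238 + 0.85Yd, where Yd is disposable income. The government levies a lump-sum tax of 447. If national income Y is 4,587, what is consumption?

Yd = Y − T = 4587 − 447 = 4140
C = 238 + 0.85(4140) = 238 + 3519 = 3757

C = 3757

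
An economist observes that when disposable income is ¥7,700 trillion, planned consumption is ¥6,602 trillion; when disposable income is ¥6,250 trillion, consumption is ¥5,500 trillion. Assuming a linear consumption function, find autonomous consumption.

MPC = ΔC/ΔY = (6602 − 5500)/(7700 − 6250) = 1102/1450 = 0.76
a = C − MPC·Y = 5500 − 0.76(6250) = 5500 − 4750 = 750

a = 750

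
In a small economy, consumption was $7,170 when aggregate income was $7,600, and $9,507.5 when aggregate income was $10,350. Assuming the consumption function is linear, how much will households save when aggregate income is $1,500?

MPC = (9507.5 − 7170)/(10350 − 7600) = 2337.5/2750 = 0.85
a = 7170 − 0.85(7600) = 7170 − 6460 = 710
C = 710 + 0.85(1500) = 1985
S = 1500 − 1985 = -485

S = -485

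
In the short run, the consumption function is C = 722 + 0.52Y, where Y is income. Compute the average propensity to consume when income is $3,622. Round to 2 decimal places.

APC = 0.72

C = 722 + 0.52(3622) = 2605.44
APC = C/Y = 2605.44/3622 = 0.72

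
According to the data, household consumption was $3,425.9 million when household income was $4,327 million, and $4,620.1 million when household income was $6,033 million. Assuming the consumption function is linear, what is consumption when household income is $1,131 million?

MPC = (4620.1 − 3425.9)/(6033 − 4327) = 1194.2/1706 = 0.7
a = 3425.9 − 0.7(4327) = 3425.9 − 3028.9 = 397
C = 397 + 0.7(1131) = 397 + 791.7 = 1188.7

C = 1188.7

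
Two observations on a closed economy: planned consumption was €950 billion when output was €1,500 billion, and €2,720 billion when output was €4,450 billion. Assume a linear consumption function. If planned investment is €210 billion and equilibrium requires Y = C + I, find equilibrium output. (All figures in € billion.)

MPC = (2720 − 950)/(4450 − 1500) = 1770/2950 = 0.6
a = 950 − 0.6(1500) = 50
Equilibrium: Y = 50 + 0.6Y + 210
0.4Y = 260, so Y = 260/0.4 = 650

Y = 650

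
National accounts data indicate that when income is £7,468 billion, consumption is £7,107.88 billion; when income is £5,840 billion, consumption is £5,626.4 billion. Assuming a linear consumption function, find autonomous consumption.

a = 312

MPC = ΔC/ΔY = (7107.88 − 5626.4)/(7468 − 5840) = 1481.48/1628 = 0.91
a = C − MPC·Y = 5626.4 − 0.91(5840) = 5626.4 − 5314.4 = 312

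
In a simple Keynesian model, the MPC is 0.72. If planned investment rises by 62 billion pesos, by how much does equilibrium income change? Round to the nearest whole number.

ΔY ≈ 221

The multiplier is 1/(1 − MPC) = 1/0.28.
ΔY = 62/0.28 = 221.43 ≈ 221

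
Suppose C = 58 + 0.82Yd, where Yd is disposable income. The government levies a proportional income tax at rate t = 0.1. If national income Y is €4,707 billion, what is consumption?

Yd = (1 − 0.1)(4707) = 0.9(4707) = 4236.3
C = 58 + 0.82(4236.3) = 58 + 3473.766 = 3531.766

C = 3531.766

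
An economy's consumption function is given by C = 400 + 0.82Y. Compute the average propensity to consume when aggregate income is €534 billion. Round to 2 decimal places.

APC = 1.57

C = 400 + 0.82(534) = 837.88
APC = C/Y = 837.88/534 = 1.57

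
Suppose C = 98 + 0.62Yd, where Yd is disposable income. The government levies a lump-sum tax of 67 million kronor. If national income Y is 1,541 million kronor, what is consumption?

Yd = Y − T = 1541 − 67 = 1474
C = 98 + 0.62(1474) = 98 + 913.88 = 1011.88

C = 1011.88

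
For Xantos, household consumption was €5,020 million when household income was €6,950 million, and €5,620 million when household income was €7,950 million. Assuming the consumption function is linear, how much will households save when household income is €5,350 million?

MPC = (5620 − 5020)/(7950 − 6950) = 600/1000 = 0.6
a = 5020 − 0.6(6950) = 5020 − 4170 = 850
C = 850 + 0.6(5350) = 4060
S = 5350 − 4060 = 1290

S = 1290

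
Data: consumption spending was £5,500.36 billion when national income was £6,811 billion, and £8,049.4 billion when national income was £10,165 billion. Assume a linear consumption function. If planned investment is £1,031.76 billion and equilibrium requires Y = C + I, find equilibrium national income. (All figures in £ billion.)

Y = 5649

MPC = (8049.4 − 5500.36)/(10165 − 6811) = 2549.04/3354 = 0.76
a = 5500.36 − 0.76(6811) = 324
Equilibrium: Y = 324 + 0.76Y + 1031.76
0.24Y = 1355.76, so Y = 1355.76/0.24 = 5649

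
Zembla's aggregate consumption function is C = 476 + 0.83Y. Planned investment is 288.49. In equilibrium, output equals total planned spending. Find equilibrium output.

Y = 4497

Y = C + I = 476 + 0.83Y + 288.49
Y − 0.83Y = 764.49
0.17Y = 764.49, so Y = 764.49/0.17 = 4497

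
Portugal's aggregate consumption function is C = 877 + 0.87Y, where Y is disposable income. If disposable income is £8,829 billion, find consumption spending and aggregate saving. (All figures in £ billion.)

C = 877 + 0.87(8829) = 877 + 7681.23 = 8558.23
S = Y − C = 8829 − 8558.23 = 270.77

C = 8558.23; S = 270.77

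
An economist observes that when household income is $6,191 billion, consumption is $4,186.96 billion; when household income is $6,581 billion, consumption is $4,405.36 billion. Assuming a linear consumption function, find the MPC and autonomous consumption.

MPC = 0.56; a = 720

MPC = ΔC/ΔY = (4405.36 − 4186.96)/(6581 − 6191) = 218.4/390 = 0.56
a = C − MPC·Y = 4186.96 − 0.56(6191) = 4186.96 − 3466.96 = 720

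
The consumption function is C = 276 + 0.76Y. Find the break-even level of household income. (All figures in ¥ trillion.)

At break-even, C = Y: 276 + 0.76Y = Y
0.24Y = 276, so Y = 276/0.24 = 1150

Y = 1150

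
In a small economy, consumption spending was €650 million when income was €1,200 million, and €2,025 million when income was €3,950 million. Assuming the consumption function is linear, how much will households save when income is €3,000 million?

MPC = (2025 − 650)/(3950 − 1200) = 1375/2750 = 0.5
a = 650 − 0.5(1200) = 650 − 600 = 50
C = 50 + 0.5(3000) = 1550
S = 3000 − 1550 = 1450

S = 1450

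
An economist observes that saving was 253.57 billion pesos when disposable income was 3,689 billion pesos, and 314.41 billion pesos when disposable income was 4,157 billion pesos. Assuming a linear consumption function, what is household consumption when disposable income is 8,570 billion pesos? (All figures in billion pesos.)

C = 7681.9

MPS = ΔS/ΔY = (314.41 − 253.57)/(4157 − 3689) = 60.84/468 = 0.13
MPC = 1 − MPS = 0.87
Autonomous saving = 253.57 − 0.13(3689) = -226, so a = 226
C = 226 + 0.87(8570) = 226 + 7455.9 = 7681.9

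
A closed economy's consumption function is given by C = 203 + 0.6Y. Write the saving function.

S = -203 + 0.4Y

S = Y − C = Y − (203 + 0.6Y) = -203 + (1 − 0.6)Y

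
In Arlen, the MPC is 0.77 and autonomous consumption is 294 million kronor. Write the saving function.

S = Y − C = Y − (294 + 0.77Y) = -294 + (1 − 0.77)Y

S = -294 + 0.23Y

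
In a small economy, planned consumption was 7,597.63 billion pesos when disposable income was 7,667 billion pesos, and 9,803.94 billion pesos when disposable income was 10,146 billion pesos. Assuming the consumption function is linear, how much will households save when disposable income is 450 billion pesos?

S = -724.5

MPC = (9803.94 − 7597.63)/(10146 − 7667) = 2206.31/2479 = 0.89
a = 7597.63 − 0.89(7667) = 7597.63 − 6823.63 = 774
C = 774 + 0.89(450) = 1174.5
S = 450 − 1174.5 = -724.5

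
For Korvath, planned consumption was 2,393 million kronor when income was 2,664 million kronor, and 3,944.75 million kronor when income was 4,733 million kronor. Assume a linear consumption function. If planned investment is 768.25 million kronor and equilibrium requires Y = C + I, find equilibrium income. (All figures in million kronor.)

Y = 4653

MPC = (3944.75 − 2393)/(4733 − 2664) = 1551.75/2069 = 0.75
a = 2393 − 0.75(2664) = 395
Equilibrium: Y = 395 + 0.75Y + 768.25
0.25Y = 1163.25, so Y = 1163.25/0.25 = 4653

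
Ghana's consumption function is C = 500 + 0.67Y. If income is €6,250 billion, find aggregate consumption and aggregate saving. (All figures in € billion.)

C = 4687.5; S = 1562.5

C = 500 + 0.67(6250) = 500 + 4187.5 = 4687.5
S = Y − C = 6250 − 4687.5 = 1562.5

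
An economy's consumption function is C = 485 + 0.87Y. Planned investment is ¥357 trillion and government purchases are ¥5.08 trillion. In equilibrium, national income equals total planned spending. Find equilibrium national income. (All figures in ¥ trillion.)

Y = C + I + G = 485 + 0.87Y + 357 + 5.08
Y − 0.87Y = 847.08
0.13Y = 847.08, so Y = 847.08/0.13 = 6516

Y = 6516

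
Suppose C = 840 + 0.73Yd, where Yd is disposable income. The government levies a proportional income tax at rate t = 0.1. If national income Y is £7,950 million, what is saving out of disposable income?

S = 1091.85

Yd = (1 − 0.1)(7950) = 0.9(7950) = 7155
C = 840 + 0.73(7155) = 840 + 5223.15 = 6063.15
S = Yd − C = 7155 − 6063.15 = 1091.85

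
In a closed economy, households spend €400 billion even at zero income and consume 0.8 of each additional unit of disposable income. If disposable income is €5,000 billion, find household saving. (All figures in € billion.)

S = 600

C = 400 + 0.8(5000) = 400 + 4000 = 4400
S = Y − C = 5000 − 4400 = 600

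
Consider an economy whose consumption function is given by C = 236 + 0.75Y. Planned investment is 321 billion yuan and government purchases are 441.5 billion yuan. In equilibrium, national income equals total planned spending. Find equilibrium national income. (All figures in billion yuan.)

Y = 3994

Y = C + I + G = 236 + 0.75Y + 321 + 441.5
Y − 0.75Y = 998.5
0.25Y = 998.5, so Y = 998.5/0.25 = 3994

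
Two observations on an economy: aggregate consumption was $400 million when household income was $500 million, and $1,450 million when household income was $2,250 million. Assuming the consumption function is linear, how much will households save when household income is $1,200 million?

MPC = (1450 − 400)/(2250 − 500) = 1050/1750 = 0.6
a = 400 − 0.6(500) = 400 − 300 = 100
C = 100 + 0.6(1200) = 820
S = 1200 − 820 = 380

S = 380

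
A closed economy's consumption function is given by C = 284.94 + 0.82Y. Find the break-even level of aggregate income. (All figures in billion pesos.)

Y = 1583

At break-even, C = Y: 284.94 + 0.82Y = Y
0.18Y = 284.94, so Y = 284.94/0.18 = 1583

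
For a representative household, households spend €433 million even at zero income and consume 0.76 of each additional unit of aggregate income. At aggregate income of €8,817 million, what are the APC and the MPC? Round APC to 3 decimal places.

APC = 0.809; MPC = 0.76

MPC = 0.76 (the slope of the consumption function)
C = 433 + 0.76(8817) = 7133.92, so APC = 7133.92/8817 = 0.809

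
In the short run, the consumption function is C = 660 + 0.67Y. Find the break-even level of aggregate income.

At break-even, C = Y: 660 + 0.67Y = Y
0.33Y = 660, so Y = 660/0.33 = 2000

Y = 2000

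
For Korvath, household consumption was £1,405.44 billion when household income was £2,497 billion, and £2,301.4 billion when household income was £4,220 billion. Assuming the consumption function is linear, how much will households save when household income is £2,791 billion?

S = 1232.68

MPC = (2301.4 − 1405.44)/(4220 − 2497) = 895.96/1723 = 0.52
a = 1405.44 − 0.52(2497) = 1405.44 − 1298.44 = 107
C = 107 + 0.52(2791) = 1558.32
S = 2791 − 1558.32 = 1232.68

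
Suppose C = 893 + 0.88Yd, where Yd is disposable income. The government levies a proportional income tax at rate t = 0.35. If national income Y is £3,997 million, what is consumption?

C = 3179.284

Yd = (1 − 0.35)(3997) = 0.65(3997) = 2598.05
C = 893 + 0.88(2598.05) = 893 + 2286.284 = 3179.284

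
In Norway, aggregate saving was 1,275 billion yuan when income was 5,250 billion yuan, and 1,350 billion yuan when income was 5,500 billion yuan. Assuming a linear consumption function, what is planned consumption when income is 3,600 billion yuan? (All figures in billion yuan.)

MPS = ΔS/ΔY = (1350 − 1275)/(5500 − 5250) = 75/250 = 0.3
MPC = 1 − MPS = 0.7
Autonomous saving = 1275 − 0.3(5250) = -300, so a = 300
C = 300 + 0.7(3600) = 300 + 2520 = 2820

C = 2820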